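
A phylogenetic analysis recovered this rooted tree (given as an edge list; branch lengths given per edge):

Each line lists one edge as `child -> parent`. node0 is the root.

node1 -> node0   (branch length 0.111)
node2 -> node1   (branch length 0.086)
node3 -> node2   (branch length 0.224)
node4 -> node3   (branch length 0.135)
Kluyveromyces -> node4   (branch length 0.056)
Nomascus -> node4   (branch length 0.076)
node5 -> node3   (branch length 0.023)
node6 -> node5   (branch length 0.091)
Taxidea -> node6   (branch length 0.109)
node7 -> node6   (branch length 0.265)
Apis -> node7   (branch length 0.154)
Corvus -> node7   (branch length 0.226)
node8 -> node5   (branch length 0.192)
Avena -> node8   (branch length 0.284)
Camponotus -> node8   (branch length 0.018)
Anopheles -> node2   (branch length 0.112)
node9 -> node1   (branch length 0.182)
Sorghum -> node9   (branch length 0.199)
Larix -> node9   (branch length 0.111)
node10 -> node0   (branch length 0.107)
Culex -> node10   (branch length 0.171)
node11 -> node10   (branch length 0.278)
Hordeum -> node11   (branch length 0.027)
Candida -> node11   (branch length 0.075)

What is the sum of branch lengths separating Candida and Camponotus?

1.114

The path runs Candida → … → MRCA → … → Camponotus; the MRCA is the root of the tree.
Branch lengths along that path: 0.075 + 0.278 + 0.107 + 0.111 + 0.086 + 0.224 + 0.023 + 0.192 + 0.018 = 1.114.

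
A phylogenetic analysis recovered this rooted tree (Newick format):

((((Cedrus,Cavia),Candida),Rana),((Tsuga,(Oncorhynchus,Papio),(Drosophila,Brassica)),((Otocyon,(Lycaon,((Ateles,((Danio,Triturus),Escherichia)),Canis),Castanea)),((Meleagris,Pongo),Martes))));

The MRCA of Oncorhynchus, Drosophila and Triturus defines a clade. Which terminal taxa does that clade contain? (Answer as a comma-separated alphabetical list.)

Tracing Oncorhynchus: it sits inside (Oncorhynchus,Papio).
Tracing Drosophila: it sits inside (Drosophila,Brassica).
Tracing Triturus: it sits inside (Danio,Triturus).
The smallest clade enclosing all 3 is ((Tsuga,(Oncorhynchus,Papio),(Drosophila,Brassica)),((Otocyon,(Lycaon,((Ateles,((Danio,Triturus),Escherichia)),Canis),Castanea)),((Meleagris,Pongo),Martes))); the answer is its 16 terminal taxa in alphabetical order.

Ateles, Brassica, Canis, Castanea, Danio, Drosophila, Escherichia, Lycaon, Martes, Meleagris, Oncorhynchus, Otocyon, Papio, Pongo, Triturus, Tsuga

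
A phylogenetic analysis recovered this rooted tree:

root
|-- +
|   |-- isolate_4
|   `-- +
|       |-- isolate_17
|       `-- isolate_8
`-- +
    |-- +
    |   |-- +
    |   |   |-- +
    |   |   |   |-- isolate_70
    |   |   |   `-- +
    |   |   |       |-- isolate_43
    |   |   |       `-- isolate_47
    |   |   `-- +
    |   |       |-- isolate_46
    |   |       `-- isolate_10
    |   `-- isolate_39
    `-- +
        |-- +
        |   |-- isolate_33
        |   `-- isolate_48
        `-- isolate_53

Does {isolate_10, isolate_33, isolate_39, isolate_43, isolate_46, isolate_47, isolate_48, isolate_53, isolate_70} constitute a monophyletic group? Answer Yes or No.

The most recent common ancestor of these taxa subtends ((((isolate_70,(isolate_43,isolate_47)),(isolate_46,isolate_10)),isolate_39),((isolate_33,isolate_48),isolate_53)).
That clade has exactly 9 tips — every listed taxon and nothing else — so the group is monophyletic.

Yes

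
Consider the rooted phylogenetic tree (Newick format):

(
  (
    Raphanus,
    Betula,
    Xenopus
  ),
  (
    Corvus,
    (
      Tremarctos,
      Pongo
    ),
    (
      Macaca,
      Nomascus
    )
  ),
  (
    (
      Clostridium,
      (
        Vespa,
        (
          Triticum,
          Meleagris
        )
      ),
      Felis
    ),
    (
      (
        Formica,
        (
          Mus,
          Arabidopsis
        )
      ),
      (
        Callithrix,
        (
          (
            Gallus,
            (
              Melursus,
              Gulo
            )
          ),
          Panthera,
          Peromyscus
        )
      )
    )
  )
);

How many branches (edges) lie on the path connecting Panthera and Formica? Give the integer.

5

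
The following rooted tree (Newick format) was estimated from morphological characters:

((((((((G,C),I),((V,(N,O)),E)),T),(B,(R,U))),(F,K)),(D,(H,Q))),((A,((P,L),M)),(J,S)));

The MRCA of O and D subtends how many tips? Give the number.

The MRCA of O and D is the node subtending (((((((G,C),I),((V,(N,O)),E)),T),(B,(R,U))),(F,K)),(D,(H,Q))).
That clade contains 16 terminal taxa: B, C, D, E, F, G, H, I, K, N, O, Q, R, T, U, V.

16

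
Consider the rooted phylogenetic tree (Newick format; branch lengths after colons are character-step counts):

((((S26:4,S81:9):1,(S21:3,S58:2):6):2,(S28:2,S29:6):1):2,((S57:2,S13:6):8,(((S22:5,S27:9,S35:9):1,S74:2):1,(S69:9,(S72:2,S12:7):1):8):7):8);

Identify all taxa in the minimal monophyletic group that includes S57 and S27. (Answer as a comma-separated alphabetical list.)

S12, S13, S22, S27, S35, S57, S69, S72, S74

Tracing S57: it sits inside (S57,S13).
Tracing S27: it sits inside (S22,S27,S35).
The smallest clade enclosing both is ((S57,S13),(((S22,S27,S35),S74),(S69,(S72,S12)))); the answer is its 9 terminal taxa in alphabetical order.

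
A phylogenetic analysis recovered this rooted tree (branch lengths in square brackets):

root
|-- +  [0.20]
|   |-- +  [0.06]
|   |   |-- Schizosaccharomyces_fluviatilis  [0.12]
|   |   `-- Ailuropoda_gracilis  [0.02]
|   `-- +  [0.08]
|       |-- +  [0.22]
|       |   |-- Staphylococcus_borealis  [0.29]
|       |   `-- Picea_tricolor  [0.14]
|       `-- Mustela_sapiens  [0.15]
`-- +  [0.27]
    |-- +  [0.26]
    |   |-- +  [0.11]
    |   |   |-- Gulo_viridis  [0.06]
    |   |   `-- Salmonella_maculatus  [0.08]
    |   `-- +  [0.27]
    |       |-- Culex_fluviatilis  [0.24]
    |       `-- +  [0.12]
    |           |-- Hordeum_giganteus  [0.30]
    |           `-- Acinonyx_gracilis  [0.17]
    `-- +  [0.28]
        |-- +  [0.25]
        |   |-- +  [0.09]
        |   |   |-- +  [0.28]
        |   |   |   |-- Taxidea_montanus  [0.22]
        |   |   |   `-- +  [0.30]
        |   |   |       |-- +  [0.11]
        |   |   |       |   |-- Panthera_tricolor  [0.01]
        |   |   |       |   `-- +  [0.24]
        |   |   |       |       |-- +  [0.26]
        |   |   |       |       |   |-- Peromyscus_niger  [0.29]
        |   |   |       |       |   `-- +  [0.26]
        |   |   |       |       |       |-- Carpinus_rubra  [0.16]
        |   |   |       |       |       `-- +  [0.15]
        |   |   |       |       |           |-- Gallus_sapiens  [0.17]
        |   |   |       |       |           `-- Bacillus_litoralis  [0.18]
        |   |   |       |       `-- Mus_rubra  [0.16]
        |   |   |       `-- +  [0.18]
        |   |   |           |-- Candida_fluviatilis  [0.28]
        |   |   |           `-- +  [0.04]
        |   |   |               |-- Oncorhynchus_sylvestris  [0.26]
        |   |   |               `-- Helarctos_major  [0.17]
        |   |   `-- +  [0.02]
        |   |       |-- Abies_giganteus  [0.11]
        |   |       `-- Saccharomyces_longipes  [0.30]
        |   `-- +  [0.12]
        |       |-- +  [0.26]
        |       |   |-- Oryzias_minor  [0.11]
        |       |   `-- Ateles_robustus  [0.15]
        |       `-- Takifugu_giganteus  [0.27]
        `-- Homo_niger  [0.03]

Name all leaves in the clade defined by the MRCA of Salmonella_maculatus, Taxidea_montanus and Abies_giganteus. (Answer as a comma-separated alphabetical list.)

Abies_giganteus, Acinonyx_gracilis, Ateles_robustus, Bacillus_litoralis, Candida_fluviatilis, Carpinus_rubra, Culex_fluviatilis, Gallus_sapiens, Gulo_viridis, Helarctos_major, Homo_niger, Hordeum_giganteus, Mus_rubra, Oncorhynchus_sylvestris, Oryzias_minor, Panthera_tricolor, Peromyscus_niger, Saccharomyces_longipes, Salmonella_maculatus, Takifugu_giganteus, Taxidea_montanus

Tracing Salmonella_maculatus: it sits inside (Gulo_viridis,Salmonella_maculatus).
Tracing Taxidea_montanus: it sits inside (Taxidea_montanus,((Panthera_tricolor,((Peromyscus_niger,(Carpinus_rubra,(Gallus_sapiens,Bacillus_litoralis))),Mus_rubra)),(Candida_fluviatilis,(Oncorhynchus_sylvestris,Helarctos_major)))).
Tracing Abies_giganteus: it sits inside (Abies_giganteus,Saccharomyces_longipes).
The smallest clade enclosing all 3 is (((Gulo_viridis,Salmonella_maculatus),(Culex_fluviatilis,(Hordeum_giganteus,Acinonyx_gracilis))),((((Taxidea_montanus,((Panthera_tricolor,((Peromyscus_niger,(Carpinus_rubra,(Gallus_sapiens,Bacillus_litoralis))),Mus_rubra)),(Candida_fluviatilis,(Oncorhynchus_sylvestris,Helarctos_major)))),(Abies_giganteus,Saccharomyces_longipes)),((Oryzias_minor,Ateles_robustus),Takifugu_giganteus)),Homo_niger)); the answer is its 21 terminal taxa in alphabetical order.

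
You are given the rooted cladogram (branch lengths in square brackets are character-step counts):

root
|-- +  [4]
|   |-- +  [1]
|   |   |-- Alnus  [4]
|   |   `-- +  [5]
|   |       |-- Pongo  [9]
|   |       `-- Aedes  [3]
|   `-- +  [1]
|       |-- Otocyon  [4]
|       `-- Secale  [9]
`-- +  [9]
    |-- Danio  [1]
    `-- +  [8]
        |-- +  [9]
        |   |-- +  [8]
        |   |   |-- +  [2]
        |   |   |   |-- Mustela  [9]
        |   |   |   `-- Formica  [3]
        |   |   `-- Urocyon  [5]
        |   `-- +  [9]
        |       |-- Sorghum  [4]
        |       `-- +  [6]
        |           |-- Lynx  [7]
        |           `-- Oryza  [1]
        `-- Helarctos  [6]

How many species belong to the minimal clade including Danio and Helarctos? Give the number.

The MRCA of Danio and Helarctos is the node subtending (Danio,((((Mustela,Formica),Urocyon),(Sorghum,(Lynx,Oryza))),Helarctos)).
That clade contains 8 terminal taxa: Danio, Formica, Helarctos, Lynx, Mustela, Oryza, Sorghum, Urocyon.

8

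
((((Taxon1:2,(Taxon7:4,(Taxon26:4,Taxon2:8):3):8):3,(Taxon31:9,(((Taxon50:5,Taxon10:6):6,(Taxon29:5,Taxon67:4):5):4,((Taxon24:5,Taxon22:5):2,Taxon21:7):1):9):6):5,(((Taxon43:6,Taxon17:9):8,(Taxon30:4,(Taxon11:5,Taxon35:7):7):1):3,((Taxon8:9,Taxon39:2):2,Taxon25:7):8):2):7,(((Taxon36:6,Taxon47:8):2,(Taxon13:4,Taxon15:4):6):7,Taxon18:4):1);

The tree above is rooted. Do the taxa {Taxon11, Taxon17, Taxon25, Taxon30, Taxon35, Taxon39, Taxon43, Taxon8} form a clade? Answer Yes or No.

Yes

The most recent common ancestor of these taxa subtends (((Taxon43,Taxon17),(Taxon30,(Taxon11,Taxon35))),((Taxon8,Taxon39),Taxon25)).
That clade has exactly 8 tips — every listed taxon and nothing else — so the group is monophyletic.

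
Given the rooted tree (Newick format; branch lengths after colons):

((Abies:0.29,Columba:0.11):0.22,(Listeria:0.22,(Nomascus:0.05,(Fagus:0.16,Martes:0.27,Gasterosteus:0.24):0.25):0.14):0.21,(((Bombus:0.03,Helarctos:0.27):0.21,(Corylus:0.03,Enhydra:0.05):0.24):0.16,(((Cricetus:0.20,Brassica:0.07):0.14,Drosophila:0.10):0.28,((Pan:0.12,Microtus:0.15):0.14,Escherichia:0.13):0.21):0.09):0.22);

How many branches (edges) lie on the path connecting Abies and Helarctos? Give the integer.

The MRCA of Abies and Helarctos is the root of the tree.
From Abies up to that node: 2 branches. From Helarctos up to the same node: 4 branches. Total: 2 + 4 = 6.

6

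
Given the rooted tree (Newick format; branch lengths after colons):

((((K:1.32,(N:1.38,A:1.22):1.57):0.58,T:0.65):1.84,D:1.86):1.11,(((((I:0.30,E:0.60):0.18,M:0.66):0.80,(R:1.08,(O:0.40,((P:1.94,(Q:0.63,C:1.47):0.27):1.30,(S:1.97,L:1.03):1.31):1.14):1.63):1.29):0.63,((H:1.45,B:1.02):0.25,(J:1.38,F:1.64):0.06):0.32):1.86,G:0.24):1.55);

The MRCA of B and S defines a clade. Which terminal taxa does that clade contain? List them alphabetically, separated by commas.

Tracing B: it sits inside (H,B).
Tracing S: it sits inside (S,L).
The smallest clade enclosing both is ((((I,E),M),(R,(O,((P,(Q,C)),(S,L))))),((H,B),(J,F))); the answer is its 14 terminal taxa in alphabetical order.

B, C, E, F, H, I, J, L, M, O, P, Q, R, S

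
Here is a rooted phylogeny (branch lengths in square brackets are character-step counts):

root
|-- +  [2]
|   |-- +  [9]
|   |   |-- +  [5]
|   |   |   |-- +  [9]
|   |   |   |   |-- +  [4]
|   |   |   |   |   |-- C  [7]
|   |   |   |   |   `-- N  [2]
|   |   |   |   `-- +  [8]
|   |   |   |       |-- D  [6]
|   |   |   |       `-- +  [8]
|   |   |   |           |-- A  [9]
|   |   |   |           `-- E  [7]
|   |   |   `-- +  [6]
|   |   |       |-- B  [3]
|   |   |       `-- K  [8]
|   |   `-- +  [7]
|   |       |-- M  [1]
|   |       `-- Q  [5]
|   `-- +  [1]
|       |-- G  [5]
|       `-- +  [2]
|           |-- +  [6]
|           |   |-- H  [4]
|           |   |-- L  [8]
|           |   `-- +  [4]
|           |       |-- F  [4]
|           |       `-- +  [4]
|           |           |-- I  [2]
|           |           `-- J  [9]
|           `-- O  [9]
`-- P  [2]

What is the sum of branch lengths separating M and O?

The path runs M → … → MRCA → … → O; the MRCA is the node subtending (((((C,N),(D,(A,E))),(B,K)),(M,Q)),(G,((H,L,(F,(I,J))),O))).
Branch lengths along that path: 1 + 7 + 9 + 1 + 2 + 9 = 29.

29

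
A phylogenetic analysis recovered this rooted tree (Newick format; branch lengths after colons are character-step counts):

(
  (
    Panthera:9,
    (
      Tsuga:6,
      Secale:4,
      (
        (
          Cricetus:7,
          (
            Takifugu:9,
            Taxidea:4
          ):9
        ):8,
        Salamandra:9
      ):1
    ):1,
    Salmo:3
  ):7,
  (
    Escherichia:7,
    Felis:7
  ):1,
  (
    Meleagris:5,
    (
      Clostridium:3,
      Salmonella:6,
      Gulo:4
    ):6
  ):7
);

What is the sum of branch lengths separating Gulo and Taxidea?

47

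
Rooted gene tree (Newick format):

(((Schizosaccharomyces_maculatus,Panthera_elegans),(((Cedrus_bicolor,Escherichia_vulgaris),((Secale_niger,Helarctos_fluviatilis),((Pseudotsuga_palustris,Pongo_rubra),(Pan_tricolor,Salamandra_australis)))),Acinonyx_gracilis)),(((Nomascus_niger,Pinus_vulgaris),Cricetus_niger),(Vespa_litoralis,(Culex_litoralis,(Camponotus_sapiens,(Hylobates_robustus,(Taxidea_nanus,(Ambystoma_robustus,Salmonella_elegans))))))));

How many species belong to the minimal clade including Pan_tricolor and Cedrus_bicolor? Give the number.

8

The MRCA of Pan_tricolor and Cedrus_bicolor is the node subtending ((Cedrus_bicolor,Escherichia_vulgaris),((Secale_niger,Helarctos_fluviatilis),((Pseudotsuga_palustris,Pongo_rubra),(Pan_tricolor,Salamandra_australis)))).
That clade contains 8 terminal taxa: Cedrus_bicolor, Escherichia_vulgaris, Helarctos_fluviatilis, Pan_tricolor, Pongo_rubra, Pseudotsuga_palustris, Salamandra_australis, Secale_niger.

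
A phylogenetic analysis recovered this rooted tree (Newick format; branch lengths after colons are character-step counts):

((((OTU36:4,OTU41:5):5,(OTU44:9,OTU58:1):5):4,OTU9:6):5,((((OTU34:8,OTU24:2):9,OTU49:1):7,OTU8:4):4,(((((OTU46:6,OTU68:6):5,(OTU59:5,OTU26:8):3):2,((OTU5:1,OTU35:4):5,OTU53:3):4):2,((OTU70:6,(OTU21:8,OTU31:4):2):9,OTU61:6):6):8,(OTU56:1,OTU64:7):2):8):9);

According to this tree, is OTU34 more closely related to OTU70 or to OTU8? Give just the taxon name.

OTU8

The MRCA of OTU34 and OTU8 subtends (((OTU34,OTU24),OTU49),OTU8) (4 taxa).
The MRCA of OTU34 and OTU70 subtends ((((OTU34,OTU24),OTU49),OTU8),(((((OTU46,OTU68),(OTU59,OTU26)),((OTU5,OTU35),OTU53)),((OTU70,(OTU21,OTU31)),OTU61)),(OTU56,OTU64))) (17 taxa).
The first is nested inside the second, so OTU34 shares a more recent common ancestor with OTU8.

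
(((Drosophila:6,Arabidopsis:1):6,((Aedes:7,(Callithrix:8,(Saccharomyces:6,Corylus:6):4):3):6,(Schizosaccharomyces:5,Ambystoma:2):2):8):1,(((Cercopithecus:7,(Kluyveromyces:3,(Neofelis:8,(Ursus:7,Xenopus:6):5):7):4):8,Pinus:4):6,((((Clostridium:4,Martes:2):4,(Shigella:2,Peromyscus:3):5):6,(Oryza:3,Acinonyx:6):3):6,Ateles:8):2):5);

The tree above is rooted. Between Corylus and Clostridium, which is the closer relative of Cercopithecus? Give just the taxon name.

Clostridium

The MRCA of Cercopithecus and Clostridium subtends (((Cercopithecus,(Kluyveromyces,(Neofelis,(Ursus,Xenopus)))),Pinus),((((Clostridium,Martes),(Shigella,Peromyscus)),(Oryza,Acinonyx)),Ateles)) (13 taxa).
The MRCA of Cercopithecus and Corylus is the root, subtending the entire tree (21 taxa).
The first is nested inside the second, so Cercopithecus shares a more recent common ancestor with Clostridium.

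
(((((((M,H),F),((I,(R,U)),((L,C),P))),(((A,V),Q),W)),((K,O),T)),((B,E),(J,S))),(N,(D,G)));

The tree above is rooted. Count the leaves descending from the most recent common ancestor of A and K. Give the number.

16

The MRCA of A and K is the node subtending (((((M,H),F),((I,(R,U)),((L,C),P))),(((A,V),Q),W)),((K,O),T)).
That clade contains 16 terminal taxa: A, C, F, H, I, K, L, M, O, P, Q, R, T, U, V, W.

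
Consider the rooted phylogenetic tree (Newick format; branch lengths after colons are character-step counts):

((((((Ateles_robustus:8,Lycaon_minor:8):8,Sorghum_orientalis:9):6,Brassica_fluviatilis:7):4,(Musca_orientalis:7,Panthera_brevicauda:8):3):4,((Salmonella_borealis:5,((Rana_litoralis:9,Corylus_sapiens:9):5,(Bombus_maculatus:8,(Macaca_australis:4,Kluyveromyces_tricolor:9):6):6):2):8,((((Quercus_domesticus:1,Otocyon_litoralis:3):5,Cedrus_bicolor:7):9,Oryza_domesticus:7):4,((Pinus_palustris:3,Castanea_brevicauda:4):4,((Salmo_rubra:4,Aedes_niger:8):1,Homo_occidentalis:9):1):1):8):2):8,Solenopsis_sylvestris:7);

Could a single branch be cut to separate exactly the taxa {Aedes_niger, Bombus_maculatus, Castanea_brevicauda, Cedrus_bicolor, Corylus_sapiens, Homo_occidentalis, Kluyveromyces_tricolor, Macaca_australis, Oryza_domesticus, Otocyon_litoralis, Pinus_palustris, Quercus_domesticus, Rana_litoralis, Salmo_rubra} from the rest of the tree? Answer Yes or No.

The MRCA of the listed taxa subtends ((Salmonella_borealis,((Rana_litoralis,Corylus_sapiens),(Bombus_maculatus,(Macaca_australis,Kluyveromyces_tricolor)))),((((Quercus_domesticus,Otocyon_litoralis),Cedrus_bicolor),Oryza_domesticus),((Pinus_palustris,Castanea_brevicauda),((Salmo_rubra,Aedes_niger),Homo_occidentalis)))).
That clade also contains Salmonella_borealis, which is not in the proposed group, so the group is not monophyletic.

No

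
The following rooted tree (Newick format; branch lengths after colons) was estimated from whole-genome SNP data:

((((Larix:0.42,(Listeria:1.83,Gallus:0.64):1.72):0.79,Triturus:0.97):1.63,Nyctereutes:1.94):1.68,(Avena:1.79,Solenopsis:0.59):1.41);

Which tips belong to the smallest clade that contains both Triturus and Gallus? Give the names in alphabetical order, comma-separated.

Tracing Triturus: it sits inside ((Larix,(Listeria,Gallus)),Triturus).
Tracing Gallus: it sits inside (Listeria,Gallus).
The smallest clade enclosing both is ((Larix,(Listeria,Gallus)),Triturus); the answer is its 4 terminal taxa in alphabetical order.

Gallus, Larix, Listeria, Triturus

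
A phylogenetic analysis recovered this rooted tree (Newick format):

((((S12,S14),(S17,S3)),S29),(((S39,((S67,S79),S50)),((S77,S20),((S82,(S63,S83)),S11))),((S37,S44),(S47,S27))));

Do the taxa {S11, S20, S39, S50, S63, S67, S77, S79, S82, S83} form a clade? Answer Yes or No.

The most recent common ancestor of these taxa subtends ((S39,((S67,S79),S50)),((S77,S20),((S82,(S63,S83)),S11))).
That clade has exactly 10 tips — every listed taxon and nothing else — so the group is monophyletic.

Yes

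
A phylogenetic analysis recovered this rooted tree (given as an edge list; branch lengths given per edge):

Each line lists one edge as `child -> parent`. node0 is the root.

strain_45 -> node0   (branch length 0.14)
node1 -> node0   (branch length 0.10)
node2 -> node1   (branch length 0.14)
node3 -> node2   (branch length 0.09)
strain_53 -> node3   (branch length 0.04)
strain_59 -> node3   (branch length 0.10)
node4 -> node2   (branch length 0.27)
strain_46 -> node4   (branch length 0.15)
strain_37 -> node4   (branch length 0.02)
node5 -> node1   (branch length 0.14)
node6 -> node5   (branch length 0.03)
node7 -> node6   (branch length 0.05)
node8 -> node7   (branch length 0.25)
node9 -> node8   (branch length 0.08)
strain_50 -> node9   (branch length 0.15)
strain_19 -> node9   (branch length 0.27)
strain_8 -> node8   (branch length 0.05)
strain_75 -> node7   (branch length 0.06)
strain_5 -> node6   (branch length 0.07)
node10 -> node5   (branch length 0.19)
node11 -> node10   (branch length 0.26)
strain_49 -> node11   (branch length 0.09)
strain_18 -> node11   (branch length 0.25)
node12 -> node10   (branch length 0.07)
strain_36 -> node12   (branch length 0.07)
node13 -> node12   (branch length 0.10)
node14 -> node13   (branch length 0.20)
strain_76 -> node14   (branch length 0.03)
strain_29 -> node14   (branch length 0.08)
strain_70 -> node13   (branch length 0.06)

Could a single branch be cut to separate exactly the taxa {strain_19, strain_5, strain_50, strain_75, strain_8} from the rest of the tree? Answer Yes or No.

Yes

The most recent common ancestor of these taxa subtends ((((strain_50,strain_19),strain_8),strain_75),strain_5).
That clade has exactly 5 tips — every listed taxon and nothing else — so the group is monophyletic.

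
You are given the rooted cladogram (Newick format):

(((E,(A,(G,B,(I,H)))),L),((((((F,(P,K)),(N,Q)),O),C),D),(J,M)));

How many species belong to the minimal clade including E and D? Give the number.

17

The MRCA of E and D is the root, so the clade is the entire tree.
That clade contains 17 terminal taxa: A, B, C, D, E, F, G, H, I, J, K, L, M, N, O, P, Q.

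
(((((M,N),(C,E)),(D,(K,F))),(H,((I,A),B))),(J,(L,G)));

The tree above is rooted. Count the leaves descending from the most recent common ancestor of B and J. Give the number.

The MRCA of B and J is the root, so the clade is the entire tree.
That clade contains 14 terminal taxa: A, B, C, D, E, F, G, H, I, J, K, L, M, N.

14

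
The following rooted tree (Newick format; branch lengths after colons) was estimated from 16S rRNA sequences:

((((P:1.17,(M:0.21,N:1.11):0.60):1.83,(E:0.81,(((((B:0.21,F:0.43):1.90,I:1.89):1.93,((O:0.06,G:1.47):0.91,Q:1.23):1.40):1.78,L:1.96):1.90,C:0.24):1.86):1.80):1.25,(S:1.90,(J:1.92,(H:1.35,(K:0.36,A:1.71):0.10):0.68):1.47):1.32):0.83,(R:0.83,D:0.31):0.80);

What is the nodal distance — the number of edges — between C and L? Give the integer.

The MRCA of C and L is the node subtending (((((B,F),I),((O,G),Q)),L),C).
From C up to that node: 1 branch. From L up to the same node: 2 branches. Total: 1 + 2 = 3.

3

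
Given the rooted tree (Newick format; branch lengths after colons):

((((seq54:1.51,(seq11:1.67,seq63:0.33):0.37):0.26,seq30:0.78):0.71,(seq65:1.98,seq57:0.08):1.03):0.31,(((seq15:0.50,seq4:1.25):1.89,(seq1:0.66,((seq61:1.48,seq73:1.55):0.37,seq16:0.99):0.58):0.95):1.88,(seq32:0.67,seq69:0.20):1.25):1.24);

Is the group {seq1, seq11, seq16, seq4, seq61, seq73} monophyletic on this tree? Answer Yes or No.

The MRCA of the listed taxa is the root, so the smallest clade containing them is the whole tree.
That clade also contains seq15, seq30, seq32, seq54, seq57, seq63, seq65, seq69, which are not in the proposed group, so the group is not monophyletic.

No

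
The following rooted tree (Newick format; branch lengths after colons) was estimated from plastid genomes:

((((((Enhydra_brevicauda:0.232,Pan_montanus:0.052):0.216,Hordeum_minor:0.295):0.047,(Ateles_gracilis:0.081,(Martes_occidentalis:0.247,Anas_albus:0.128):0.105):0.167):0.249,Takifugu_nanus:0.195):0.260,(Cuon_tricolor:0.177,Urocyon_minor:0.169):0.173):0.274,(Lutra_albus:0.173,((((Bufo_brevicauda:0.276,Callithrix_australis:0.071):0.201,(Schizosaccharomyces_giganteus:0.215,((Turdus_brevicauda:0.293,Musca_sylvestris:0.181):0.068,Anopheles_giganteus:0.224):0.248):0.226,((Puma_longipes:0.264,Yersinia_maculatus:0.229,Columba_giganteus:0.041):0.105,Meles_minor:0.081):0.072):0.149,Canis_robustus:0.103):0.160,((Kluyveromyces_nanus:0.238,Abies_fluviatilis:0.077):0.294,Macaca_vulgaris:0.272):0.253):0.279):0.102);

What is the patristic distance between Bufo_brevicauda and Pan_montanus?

The path runs Bufo_brevicauda → … → MRCA → … → Pan_montanus; the MRCA is the root of the tree.
Branch lengths along that path: 0.276 + 0.201 + 0.149 + 0.160 + 0.279 + 0.102 + 0.274 + 0.260 + 0.249 + 0.047 + 0.216 + 0.052 = 2.265.

2.265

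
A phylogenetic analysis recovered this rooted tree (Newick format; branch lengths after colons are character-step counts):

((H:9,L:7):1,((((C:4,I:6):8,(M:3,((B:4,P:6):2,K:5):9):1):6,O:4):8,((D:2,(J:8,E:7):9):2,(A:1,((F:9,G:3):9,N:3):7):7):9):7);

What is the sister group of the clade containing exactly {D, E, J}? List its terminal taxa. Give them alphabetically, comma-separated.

The clade containing exactly {D, E, J} attaches to the tree at the node subtending ((D,(J,E)),(A,((F,G),N))).
The other lineage descending from that same node — the sister group — is (A,((F,G),N)); its 4 tips in alphabetical order are the answer.

A, F, G, N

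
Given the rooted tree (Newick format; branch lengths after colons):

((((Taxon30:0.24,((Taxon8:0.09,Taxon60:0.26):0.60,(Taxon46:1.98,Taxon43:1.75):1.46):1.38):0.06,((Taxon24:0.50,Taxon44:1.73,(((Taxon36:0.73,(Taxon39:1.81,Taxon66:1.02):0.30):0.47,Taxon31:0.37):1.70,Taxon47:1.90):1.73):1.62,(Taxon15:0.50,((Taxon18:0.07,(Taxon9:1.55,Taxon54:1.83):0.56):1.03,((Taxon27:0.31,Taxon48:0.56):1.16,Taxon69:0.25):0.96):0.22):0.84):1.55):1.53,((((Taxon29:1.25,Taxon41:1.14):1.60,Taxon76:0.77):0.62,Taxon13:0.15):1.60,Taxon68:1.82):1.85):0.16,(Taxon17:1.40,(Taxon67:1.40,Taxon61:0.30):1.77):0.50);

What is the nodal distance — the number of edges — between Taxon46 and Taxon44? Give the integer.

7

The MRCA of Taxon46 and Taxon44 is the node subtending ((Taxon30,((Taxon8,Taxon60),(Taxon46,Taxon43))),((Taxon24,Taxon44,(((Taxon36,(Taxon39,Taxon66)),Taxon31),Taxon47)),(Taxon15,((Taxon18,(Taxon9,Taxon54)),((Taxon27,Taxon48),Taxon69))))).
From Taxon46 up to that node: 4 branches. From Taxon44 up to the same node: 3 branches. Total: 4 + 3 = 7.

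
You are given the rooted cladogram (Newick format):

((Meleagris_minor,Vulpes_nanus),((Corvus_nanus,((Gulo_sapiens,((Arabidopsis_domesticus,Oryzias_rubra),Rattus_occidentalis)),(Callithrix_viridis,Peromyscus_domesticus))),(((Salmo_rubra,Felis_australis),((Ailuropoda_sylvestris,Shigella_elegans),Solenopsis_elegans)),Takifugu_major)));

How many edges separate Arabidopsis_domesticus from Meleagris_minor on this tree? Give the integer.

9

The MRCA of Arabidopsis_domesticus and Meleagris_minor is the root of the tree.
From Arabidopsis_domesticus up to that node: 7 branches. From Meleagris_minor up to the same node: 2 branches. Total: 7 + 2 = 9.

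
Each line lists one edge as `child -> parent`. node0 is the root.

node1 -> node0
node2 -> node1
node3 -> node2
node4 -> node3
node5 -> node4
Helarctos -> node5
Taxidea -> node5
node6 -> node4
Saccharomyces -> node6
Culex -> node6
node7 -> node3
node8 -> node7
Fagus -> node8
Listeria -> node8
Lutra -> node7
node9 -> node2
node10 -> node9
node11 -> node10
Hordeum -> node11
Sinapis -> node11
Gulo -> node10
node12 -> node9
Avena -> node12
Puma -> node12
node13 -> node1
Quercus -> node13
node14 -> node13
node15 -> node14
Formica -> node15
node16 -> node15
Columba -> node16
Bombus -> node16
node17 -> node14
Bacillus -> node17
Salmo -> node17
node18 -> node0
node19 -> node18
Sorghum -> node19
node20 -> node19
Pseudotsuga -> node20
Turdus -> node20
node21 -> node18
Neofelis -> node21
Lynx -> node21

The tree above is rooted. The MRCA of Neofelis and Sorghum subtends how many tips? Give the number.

5

The MRCA of Neofelis and Sorghum is the node subtending ((Sorghum,(Pseudotsuga,Turdus)),(Neofelis,Lynx)).
That clade contains 5 terminal taxa: Lynx, Neofelis, Pseudotsuga, Sorghum, Turdus.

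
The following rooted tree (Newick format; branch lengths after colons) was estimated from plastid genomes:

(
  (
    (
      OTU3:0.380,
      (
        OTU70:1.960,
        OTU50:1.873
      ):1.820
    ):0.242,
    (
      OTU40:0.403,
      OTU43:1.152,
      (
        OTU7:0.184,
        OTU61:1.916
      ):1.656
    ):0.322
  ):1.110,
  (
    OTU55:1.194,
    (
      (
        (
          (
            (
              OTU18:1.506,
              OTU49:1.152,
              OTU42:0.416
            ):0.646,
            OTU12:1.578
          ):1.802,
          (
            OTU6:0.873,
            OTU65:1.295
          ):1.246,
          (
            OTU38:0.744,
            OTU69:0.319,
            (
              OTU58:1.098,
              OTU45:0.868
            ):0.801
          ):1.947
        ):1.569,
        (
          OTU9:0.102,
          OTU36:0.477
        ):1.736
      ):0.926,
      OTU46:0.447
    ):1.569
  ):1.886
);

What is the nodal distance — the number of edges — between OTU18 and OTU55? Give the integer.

The MRCA of OTU18 and OTU55 is the node subtending (OTU55,(((((OTU18,OTU49,OTU42),OTU12),(OTU6,OTU65),(OTU38,OTU69,(OTU58,OTU45))),(OTU9,OTU36)),OTU46)).
From OTU18 up to that node: 6 branches. From OTU55 up to the same node: 1 branch. Total: 6 + 1 = 7.

7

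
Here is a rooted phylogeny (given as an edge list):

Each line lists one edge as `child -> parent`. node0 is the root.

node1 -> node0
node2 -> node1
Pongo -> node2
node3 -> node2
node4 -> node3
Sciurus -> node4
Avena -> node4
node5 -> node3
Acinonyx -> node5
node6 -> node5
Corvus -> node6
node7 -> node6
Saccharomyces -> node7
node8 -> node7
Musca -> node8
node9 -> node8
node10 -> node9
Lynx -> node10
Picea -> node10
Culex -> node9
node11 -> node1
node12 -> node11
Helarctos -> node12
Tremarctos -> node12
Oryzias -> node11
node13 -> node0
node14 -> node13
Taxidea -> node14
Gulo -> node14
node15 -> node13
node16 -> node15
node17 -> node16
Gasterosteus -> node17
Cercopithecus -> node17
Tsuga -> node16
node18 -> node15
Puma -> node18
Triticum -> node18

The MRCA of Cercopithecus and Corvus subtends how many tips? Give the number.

20

The MRCA of Cercopithecus and Corvus is the root, so the clade is the entire tree.
That clade contains 20 terminal taxa: Acinonyx, Avena, Cercopithecus, Corvus, Culex, Gasterosteus, Gulo, Helarctos, Lynx, Musca, Oryzias, Picea, Pongo, Puma, Saccharomyces, Sciurus, Taxidea, Tremarctos, Triticum, Tsuga.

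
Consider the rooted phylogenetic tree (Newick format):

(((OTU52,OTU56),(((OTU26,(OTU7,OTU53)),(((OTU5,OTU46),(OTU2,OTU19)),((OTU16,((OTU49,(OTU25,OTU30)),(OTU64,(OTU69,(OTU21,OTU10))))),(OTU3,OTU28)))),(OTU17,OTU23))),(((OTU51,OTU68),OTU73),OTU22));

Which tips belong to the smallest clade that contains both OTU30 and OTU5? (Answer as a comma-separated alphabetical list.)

Tracing OTU30: it sits inside (OTU25,OTU30).
Tracing OTU5: it sits inside (OTU5,OTU46).
The smallest clade enclosing both is (((OTU5,OTU46),(OTU2,OTU19)),((OTU16,((OTU49,(OTU25,OTU30)),(OTU64,(OTU69,(OTU21,OTU10))))),(OTU3,OTU28))); the answer is its 14 terminal taxa in alphabetical order.

OTU10, OTU16, OTU19, OTU2, OTU21, OTU25, OTU28, OTU3, OTU30, OTU46, OTU49, OTU5, OTU64, OTU69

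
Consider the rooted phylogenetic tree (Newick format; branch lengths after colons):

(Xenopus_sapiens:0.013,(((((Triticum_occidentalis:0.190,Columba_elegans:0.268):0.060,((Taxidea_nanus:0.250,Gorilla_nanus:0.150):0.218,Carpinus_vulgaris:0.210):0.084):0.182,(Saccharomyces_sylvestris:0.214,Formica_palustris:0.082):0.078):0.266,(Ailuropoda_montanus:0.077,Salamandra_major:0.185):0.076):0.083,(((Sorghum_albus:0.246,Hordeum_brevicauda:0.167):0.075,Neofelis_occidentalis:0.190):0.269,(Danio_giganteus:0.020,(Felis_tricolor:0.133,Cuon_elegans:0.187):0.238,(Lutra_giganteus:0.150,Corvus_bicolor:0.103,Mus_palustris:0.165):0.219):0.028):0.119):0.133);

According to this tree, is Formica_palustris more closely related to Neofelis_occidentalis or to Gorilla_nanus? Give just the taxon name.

Gorilla_nanus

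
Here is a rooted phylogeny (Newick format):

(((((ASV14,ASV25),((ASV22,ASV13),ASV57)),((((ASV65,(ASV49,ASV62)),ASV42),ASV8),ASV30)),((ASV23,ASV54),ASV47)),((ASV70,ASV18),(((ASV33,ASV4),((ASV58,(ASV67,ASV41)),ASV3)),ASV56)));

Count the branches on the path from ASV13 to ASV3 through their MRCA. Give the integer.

11

The MRCA of ASV13 and ASV3 is the root of the tree.
From ASV13 up to that node: 6 branches. From ASV3 up to the same node: 5 branches. Total: 6 + 5 = 11.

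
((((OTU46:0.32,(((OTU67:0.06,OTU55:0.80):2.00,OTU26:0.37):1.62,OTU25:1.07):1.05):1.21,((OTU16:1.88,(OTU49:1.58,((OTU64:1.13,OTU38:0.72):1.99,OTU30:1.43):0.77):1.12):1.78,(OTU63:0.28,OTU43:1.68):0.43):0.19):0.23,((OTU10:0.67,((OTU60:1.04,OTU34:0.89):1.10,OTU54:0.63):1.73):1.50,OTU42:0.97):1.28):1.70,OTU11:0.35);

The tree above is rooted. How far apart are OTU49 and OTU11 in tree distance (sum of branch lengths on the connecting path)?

6.95

The path runs OTU49 → … → MRCA → … → OTU11; the MRCA is the root of the tree.
Branch lengths along that path: 1.58 + 1.12 + 1.78 + 0.19 + 0.23 + 1.70 + 0.35 = 6.95.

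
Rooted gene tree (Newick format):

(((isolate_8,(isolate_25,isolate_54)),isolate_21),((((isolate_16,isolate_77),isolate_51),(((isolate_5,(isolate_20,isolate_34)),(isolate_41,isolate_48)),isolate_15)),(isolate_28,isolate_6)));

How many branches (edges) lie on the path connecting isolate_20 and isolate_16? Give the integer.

8

The MRCA of isolate_20 and isolate_16 is the node subtending (((isolate_16,isolate_77),isolate_51),(((isolate_5,(isolate_20,isolate_34)),(isolate_41,isolate_48)),isolate_15)).
From isolate_20 up to that node: 5 branches. From isolate_16 up to the same node: 3 branches. Total: 5 + 3 = 8.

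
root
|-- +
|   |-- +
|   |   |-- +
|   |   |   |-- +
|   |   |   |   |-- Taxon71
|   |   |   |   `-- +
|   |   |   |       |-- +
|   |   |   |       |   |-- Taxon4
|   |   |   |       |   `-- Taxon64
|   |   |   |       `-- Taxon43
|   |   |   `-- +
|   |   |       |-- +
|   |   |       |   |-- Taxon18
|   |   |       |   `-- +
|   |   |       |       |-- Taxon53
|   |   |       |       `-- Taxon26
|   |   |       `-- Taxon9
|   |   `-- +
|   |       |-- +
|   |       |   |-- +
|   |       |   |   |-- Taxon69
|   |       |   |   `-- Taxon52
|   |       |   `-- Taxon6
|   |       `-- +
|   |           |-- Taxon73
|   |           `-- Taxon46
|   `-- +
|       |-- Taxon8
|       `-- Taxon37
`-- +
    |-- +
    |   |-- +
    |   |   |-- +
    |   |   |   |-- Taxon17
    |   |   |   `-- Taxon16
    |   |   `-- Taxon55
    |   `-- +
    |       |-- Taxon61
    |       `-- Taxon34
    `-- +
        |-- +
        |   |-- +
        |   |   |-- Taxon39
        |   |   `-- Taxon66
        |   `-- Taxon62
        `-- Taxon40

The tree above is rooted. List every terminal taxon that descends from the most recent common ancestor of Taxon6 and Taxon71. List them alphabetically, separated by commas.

Taxon18, Taxon26, Taxon4, Taxon43, Taxon46, Taxon52, Taxon53, Taxon6, Taxon64, Taxon69, Taxon71, Taxon73, Taxon9

Tracing Taxon6: it sits inside ((Taxon69,Taxon52),Taxon6).
Tracing Taxon71: it sits inside (Taxon71,((Taxon4,Taxon64),Taxon43)).
The smallest clade enclosing both is (((Taxon71,((Taxon4,Taxon64),Taxon43)),((Taxon18,(Taxon53,Taxon26)),Taxon9)),(((Taxon69,Taxon52),Taxon6),(Taxon73,Taxon46))); the answer is its 13 terminal taxa in alphabetical order.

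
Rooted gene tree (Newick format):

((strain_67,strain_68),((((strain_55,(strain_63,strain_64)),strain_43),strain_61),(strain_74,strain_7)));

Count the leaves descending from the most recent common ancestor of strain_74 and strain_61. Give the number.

7

The MRCA of strain_74 and strain_61 is the node subtending ((((strain_55,(strain_63,strain_64)),strain_43),strain_61),(strain_74,strain_7)).
That clade contains 7 terminal taxa: strain_43, strain_55, strain_61, strain_63, strain_64, strain_7, strain_74.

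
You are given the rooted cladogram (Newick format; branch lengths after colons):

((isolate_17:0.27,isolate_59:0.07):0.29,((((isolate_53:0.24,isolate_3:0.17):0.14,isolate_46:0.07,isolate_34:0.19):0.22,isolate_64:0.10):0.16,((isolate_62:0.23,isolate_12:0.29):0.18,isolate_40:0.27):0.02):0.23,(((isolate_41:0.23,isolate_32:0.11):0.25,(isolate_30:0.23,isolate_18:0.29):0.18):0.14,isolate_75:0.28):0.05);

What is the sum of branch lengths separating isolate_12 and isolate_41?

The path runs isolate_12 → … → MRCA → … → isolate_41; the MRCA is the root of the tree.
Branch lengths along that path: 0.29 + 0.18 + 0.02 + 0.23 + 0.05 + 0.14 + 0.25 + 0.23 = 1.39.

1.39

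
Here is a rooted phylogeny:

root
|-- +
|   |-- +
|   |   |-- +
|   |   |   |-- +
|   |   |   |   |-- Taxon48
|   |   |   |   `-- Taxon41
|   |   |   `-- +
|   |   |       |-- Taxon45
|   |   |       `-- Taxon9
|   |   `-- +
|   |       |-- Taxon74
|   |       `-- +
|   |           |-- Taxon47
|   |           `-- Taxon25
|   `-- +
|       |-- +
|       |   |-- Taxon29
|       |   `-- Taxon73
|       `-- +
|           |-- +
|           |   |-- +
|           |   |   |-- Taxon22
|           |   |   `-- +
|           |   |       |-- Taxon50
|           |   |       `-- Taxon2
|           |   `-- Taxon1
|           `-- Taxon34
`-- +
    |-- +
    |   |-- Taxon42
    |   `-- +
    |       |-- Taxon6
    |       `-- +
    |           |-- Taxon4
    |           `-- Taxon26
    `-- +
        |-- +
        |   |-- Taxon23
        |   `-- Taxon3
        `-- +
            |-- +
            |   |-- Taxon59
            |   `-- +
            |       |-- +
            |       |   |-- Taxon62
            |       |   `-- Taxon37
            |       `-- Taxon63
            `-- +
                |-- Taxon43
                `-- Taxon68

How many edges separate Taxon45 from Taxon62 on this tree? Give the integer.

12

The MRCA of Taxon45 and Taxon62 is the root of the tree.
From Taxon45 up to that node: 5 branches. From Taxon62 up to the same node: 7 branches. Total: 5 + 7 = 12.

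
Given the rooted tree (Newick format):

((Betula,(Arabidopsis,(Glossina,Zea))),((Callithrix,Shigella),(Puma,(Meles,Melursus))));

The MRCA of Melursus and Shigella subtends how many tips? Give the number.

5

The MRCA of Melursus and Shigella is the node subtending ((Callithrix,Shigella),(Puma,(Meles,Melursus))).
That clade contains 5 terminal taxa: Callithrix, Meles, Melursus, Puma, Shigella.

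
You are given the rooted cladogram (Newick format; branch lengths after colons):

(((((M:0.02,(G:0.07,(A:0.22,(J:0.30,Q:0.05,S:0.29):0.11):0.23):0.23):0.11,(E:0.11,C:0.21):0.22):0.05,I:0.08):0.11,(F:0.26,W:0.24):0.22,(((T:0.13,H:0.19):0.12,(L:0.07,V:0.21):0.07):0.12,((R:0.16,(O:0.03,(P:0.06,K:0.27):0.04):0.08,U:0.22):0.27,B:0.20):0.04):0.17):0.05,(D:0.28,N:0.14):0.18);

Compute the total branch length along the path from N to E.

0.86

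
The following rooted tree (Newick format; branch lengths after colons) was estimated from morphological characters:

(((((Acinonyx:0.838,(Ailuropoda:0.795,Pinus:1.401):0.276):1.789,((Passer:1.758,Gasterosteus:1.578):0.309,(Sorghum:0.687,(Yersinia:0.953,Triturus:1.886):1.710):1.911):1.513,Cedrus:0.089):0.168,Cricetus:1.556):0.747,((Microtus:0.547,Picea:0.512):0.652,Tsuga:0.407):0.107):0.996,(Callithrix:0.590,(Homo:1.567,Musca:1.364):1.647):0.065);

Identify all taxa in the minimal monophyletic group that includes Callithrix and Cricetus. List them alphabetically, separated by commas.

Tracing Callithrix: it sits inside (Callithrix,(Homo,Musca)).
Tracing Cricetus: it sits inside (((Acinonyx,(Ailuropoda,Pinus)),((Passer,Gasterosteus),(Sorghum,(Yersinia,Triturus))),Cedrus),Cricetus).
The smallest clade enclosing both is the whole tree (their MRCA is the root), so the answer is all 16 tips in alphabetical order.

Acinonyx, Ailuropoda, Callithrix, Cedrus, Cricetus, Gasterosteus, Homo, Microtus, Musca, Passer, Picea, Pinus, Sorghum, Triturus, Tsuga, Yersinia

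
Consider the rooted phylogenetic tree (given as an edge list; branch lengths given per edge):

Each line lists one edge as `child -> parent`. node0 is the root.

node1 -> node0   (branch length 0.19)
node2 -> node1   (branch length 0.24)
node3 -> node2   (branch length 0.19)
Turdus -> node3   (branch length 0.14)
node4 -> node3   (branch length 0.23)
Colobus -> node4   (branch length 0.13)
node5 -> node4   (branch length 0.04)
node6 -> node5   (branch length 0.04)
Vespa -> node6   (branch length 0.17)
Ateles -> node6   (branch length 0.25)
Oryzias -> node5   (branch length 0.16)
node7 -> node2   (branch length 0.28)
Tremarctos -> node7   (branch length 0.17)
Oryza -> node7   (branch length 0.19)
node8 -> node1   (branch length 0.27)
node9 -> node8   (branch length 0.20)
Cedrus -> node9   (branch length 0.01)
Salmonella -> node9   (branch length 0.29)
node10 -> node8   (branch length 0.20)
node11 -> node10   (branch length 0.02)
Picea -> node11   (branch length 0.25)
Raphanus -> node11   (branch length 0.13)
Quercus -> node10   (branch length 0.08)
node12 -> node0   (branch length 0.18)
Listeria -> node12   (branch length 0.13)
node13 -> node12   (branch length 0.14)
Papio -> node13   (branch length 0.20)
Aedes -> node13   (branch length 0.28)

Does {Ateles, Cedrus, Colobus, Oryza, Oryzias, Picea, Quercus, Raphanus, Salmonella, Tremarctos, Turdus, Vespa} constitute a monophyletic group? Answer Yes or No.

The most recent common ancestor of these taxa subtends (((Turdus,(Colobus,((Vespa,Ateles),Oryzias))),(Tremarctos,Oryza)),((Cedrus,Salmonella),((Picea,Raphanus),Quercus))).
That clade has exactly 12 tips — every listed taxon and nothing else — so the group is monophyletic.

Yes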